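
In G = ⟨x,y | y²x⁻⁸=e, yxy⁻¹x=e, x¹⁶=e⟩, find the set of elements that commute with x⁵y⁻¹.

⟨x⁵y⁻¹⟩ ⊆ C_G(x⁵y⁻¹) since powers of x⁵y⁻¹ commute with x⁵y⁻¹; so |C_G(x⁵y⁻¹)| ≥ |⟨x⁵y⁻¹⟩| = 4.
By orbit–stabilizer, |C_G(x⁵y⁻¹)| = |G| / |conj. class of x⁵y⁻¹| = 32 / 8 = 4.
The 4 elements commuting with x⁵y⁻¹ are {e, x⁸, x⁵y, x⁵y⁻¹}.

Answer: {e, x⁸, x⁵y, x⁵y⁻¹}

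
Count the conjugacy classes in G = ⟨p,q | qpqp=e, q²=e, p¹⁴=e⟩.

The conjugacy classes (representative and size) are:
  [e] (size 1), [p¹³] (size 2), [p²] (size 2), [p³] (size 2), [p¹⁰] (size 2), [p⁵] (size 2), [p⁸] (size 2), [p⁷] (size 1), [p⁶q] (size 7), [p⁹q] (size 7).
Class equation: 1 + 2 + 2 + 2 + 2 + 2 + 2 + 1 + 7 + 7 = 28 = |G|. So G has 10 conjugacy classes.

Answer: 10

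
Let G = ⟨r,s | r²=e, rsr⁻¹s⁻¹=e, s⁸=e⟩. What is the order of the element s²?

Compute successive powers until reaching e:
  (s²)¹ = s², (s²)² = s⁴, (s²)³ = s⁶, (s²)⁴ = e.
The smallest positive k with (s²)ᵏ = e is 4.

Answer: 4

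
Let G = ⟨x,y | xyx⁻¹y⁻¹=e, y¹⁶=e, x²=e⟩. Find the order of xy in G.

Compute successive powers until reaching e:
  (xy)¹ = xy, (xy)² = y², (xy)³ = xy³, (xy)⁴ = y⁴, (xy)⁵ = xy⁵, (xy)⁶ = y⁶, (xy)⁷ = xy⁷, (xy)⁸ = y⁸, (xy)⁹ = xy⁹, (xy)¹⁰ = y¹⁰, (xy)¹¹ = xy¹¹, (xy)¹² = y¹², (xy)¹³ = xy¹³, (xy)¹⁴ = y¹⁴, (xy)¹⁵ = xy¹⁵, (xy)¹⁶ = e.
The smallest positive k with (xy)ᵏ = e is 16.

Answer: 16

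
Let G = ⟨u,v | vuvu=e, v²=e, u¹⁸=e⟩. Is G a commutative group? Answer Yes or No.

u·v = uv but v·u = u¹⁷v, so u·v ≠ v·u and G is not abelian.

Answer: No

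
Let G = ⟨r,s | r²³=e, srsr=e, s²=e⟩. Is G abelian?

r·s = rs but s·r = r²²s, so r·s ≠ s·r and G is not abelian.

Answer: No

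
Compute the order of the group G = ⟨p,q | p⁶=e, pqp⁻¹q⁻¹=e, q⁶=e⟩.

Enumerate words in the generators, reducing via the relations: the distinct elements are
  {e, p, q, pq, p², p³, p⁴, p⁵, q², q³, q⁴, q⁵, pq², pq³, pq⁴, pq⁵, p²q, p³q, p⁴q, p⁵q, p²q², p²q³, p²q⁴, p²q⁵, p³q², p³q³, p³q⁴, p³q⁵, p⁴q², p⁴q³, p⁴q⁴, p⁴q⁵, p⁵q², p⁵q³, p⁵q⁴, p⁵q⁵}.
No further products give new elements, so |G| = 36.

Answer: 36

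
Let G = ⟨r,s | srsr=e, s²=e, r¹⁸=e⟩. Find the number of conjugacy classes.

The conjugacy classes (representative and size) are:
  [e] (size 1), [r] (size 2), [r²] (size 2), [r³] (size 2), [r¹⁴] (size 2), [r⁵] (size 2), [r¹²] (size 2), [r⁷] (size 2), [r¹⁰] (size 2), [r⁹] (size 1), [r¹⁰s] (size 9), [rs] (size 9).
Class equation: 1 + 2 + 2 + 2 + 2 + 2 + 2 + 2 + 2 + 1 + 9 + 9 = 36 = |G|. So G has 12 conjugacy classes.

Answer: 12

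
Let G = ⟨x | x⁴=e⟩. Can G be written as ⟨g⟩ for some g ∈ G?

|G| = 4. The element x has order 4 (its powers give 4 distinct elements), so ⟨x⟩ = G and G is cyclic.

Answer: Yes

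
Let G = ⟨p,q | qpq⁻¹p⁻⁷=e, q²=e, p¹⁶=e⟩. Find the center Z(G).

An element z ∈ Z(G) iff z commutes with every generator.
For example p⁸ is central: (p⁸)·p = p⁹ = p·(p⁸); (p⁸)·q = p⁸q = q·(p⁸).
Whereas p ∉ Z(G) since p·q = pq ≠ p⁷q = q·p.
Checking each of the 32 elements this way gives Z(G) = {e, p⁸}, of order 2.

Answer: {e, p⁸}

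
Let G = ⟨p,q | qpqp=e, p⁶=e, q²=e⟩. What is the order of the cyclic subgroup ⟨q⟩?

|⟨q⟩| equals the order of q. Compute successive powers until reaching e:
  q¹ = q, q² = e.
The smallest positive k with qᵏ = e is 2, so |⟨q⟩| = 2.

Answer: 2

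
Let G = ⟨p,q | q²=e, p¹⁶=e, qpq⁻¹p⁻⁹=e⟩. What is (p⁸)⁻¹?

The order of (p⁸) is 2 (smallest k with (p⁸)ᵏ = e), so (p⁸)⁻¹ = (p⁸)¹ = p⁸.
Check: (p⁸) · (p⁸) → (p⁸) · p⁸ = e, giving e as required.

Answer: p⁸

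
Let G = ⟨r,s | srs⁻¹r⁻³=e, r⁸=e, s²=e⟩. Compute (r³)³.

Compute successive powers of (r³), reducing at each step:
  (r³)²: (r³) · r³ = r⁶
  (r³)³: (r⁶) · r³ = r

Answer: r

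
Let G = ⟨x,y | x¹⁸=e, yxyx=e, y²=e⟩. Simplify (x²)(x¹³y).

Compute (x²) · (x¹³y) by multiplying left to right and reducing via the relations at each step:
  (x²) · x¹³ = x¹⁵
  (x¹⁵) · y = x¹⁵y

Answer: x¹⁵y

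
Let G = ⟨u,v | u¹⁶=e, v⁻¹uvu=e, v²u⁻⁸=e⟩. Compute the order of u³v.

Compute successive powers until reaching e:
  (u³v)¹ = u³v, (u³v)² = u⁸, (u³v)³ = u³v⁻¹, (u³v)⁴ = e.
The smallest positive k with (u³v)ᵏ = e is 4.

Answer: 4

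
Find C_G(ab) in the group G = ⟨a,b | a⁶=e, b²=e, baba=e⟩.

⟨ab⟩ ⊆ C_G(ab) since powers of ab commute with ab; so |C_G(ab)| ≥ |⟨ab⟩| = 2.
By orbit–stabilizer, |C_G(ab)| = |G| / |conj. class of ab| = 12 / 3 = 4.
The 4 elements commuting with ab are {e, a³, ab, a⁴b}.

Answer: {e, a³, ab, a⁴b}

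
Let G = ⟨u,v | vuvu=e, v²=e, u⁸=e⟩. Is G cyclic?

Every cyclic group is abelian. But u·v = uv while v·u = u⁷v, so u·v ≠ v·u and G is not abelian. Hence G is not cyclic.

Answer: No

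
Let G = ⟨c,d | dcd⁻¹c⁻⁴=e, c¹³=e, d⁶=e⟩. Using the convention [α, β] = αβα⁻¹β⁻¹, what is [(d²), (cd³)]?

[(d²), (cd³)] = (d²)·(cd³)·(d²)⁻¹·(cd³)⁻¹.
  (d²) · (cd³) = c³d⁵
  (c³d⁵) · (d⁴) = c³d³
  (c³d³) · (cd³) = c²

Answer: c²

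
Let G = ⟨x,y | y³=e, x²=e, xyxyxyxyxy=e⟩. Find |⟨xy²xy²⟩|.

|⟨xy²xy²⟩| equals the order of xy²xy². Compute successive powers until reaching e:
  (xy²xy²)¹ = xy²xy², (xy²xy²)² = yx, (xy²xy²)³ = xy², (xy²xy²)⁴ = yxyx, (xy²xy²)⁵ = e.
The smallest positive k with (xy²xy²)ᵏ = e is 5, so |⟨xy²xy²⟩| = 5.

Answer: 5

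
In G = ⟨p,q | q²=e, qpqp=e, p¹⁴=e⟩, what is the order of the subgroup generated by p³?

|⟨p³⟩| equals the order of p³. Compute successive powers until reaching e:
  (p³)¹ = p³, (p³)² = p⁶, (p³)³ = p⁹, (p³)⁴ = p¹², (p³)⁵ = p, (p³)⁶ = p⁴, (p³)⁷ = p⁷, (p³)⁸ = p¹⁰, (p³)⁹ = p¹³, (p³)¹⁰ = p², (p³)¹¹ = p⁵, (p³)¹² = p⁸, (p³)¹³ = p¹¹, (p³)¹⁴ = e.
The smallest positive k with (p³)ᵏ = e is 14, so |⟨p³⟩| = 14.

Answer: 14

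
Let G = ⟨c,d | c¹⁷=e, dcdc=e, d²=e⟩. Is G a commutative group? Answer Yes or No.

c·d = cd but d·c = c¹⁶d, so c·d ≠ d·c and G is not abelian.

Answer: No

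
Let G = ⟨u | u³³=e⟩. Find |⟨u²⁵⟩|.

|⟨u²⁵⟩| equals the order of u²⁵. Compute successive powers until reaching e:
  (u²⁵)¹ = u²⁵, (u²⁵)² = u¹⁷, (u²⁵)³ = u⁹, (u²⁵)⁴ = u, (u²⁵)⁵ = u²⁶, (u²⁵)⁶ = u¹⁸, (u²⁵)⁷ = u¹⁰, (u²⁵)⁸ = u², (u²⁵)⁹ = u²⁷, (u²⁵)¹⁰ = u¹⁹, (u²⁵)¹¹ = u¹¹, (u²⁵)¹² = u³, (u²⁵)¹³ = u²⁸, (u²⁵)¹⁴ = u²⁰, (u²⁵)¹⁵ = u¹², (u²⁵)¹⁶ = u⁴, (u²⁵)¹⁷ = u²⁹, (u²⁵)¹⁸ = u²¹, (u²⁵)¹⁹ = u¹³, (u²⁵)²⁰ = u⁵, (u²⁵)²¹ = u³⁰, (u²⁵)²² = u²², (u²⁵)²³ = u¹⁴, (u²⁵)²⁴ = u⁶, (u²⁵)²⁵ = u³¹, (u²⁵)²⁶ = u²³, (u²⁵)²⁷ = u¹⁵, (u²⁵)²⁸ = u⁷, (u²⁵)²⁹ = u³², (u²⁵)³⁰ = u²⁴, (u²⁵)³¹ = u¹⁶, (u²⁵)³² = u⁸, (u²⁵)³³ = e.
The smallest positive k with (u²⁵)ᵏ = e is 33, so |⟨u²⁵⟩| = 33.

Answer: 33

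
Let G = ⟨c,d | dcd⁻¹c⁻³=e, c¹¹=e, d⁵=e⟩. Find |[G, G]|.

G' = [G, G] is generated by all commutators. The generator-pair commutators are: [c, d] = c⁹.
The subgroup they normally generate is {e, c, c², c³, c⁴, c⁵, c⁶, c⁷, c⁸, c⁹, c¹⁰}, of order 11.
Check: |G/G'| = 55/11 = 5 is the order of the abelianisation.

Answer: 11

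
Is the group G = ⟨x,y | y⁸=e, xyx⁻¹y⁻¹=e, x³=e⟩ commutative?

Each pair of generators commutes: x·y = xy = y·x. Since the generators pairwise commute, every element of G commutes with every other, so G is abelian.

Answer: Yes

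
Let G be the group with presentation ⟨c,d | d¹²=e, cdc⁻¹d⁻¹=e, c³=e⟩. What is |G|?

Enumerate words in the generators, reducing via the relations: the distinct elements are
  {c, d, e, cd, c², d², d³, d⁴, d⁵, d⁶, d⁷, d⁸, d⁹, cd², cd³, cd⁴, cd⁵, cd⁶, cd⁷, cd⁸, cd⁹, c²d, d¹¹, d¹⁰, cd¹¹, cd¹⁰, c²d², c²d³, c²d⁴, c²d⁵, c²d⁶, c²d⁷, c²d⁸, c²d⁹, c²d¹¹, c²d¹⁰}.
No further products give new elements, so |G| = 36.

Answer: 36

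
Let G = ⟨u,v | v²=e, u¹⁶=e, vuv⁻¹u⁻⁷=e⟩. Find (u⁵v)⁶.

Compute successive powers of (u⁵v), reducing at each step:
  (u⁵v)²: (u⁵v) · u⁵ = u⁸v;   (u⁸v) · v = u⁸
  (u⁵v)³: (u⁸) · u⁵ = u¹³;   (u¹³) · v = u¹³v
  (u⁵v)⁴: (u¹³v) · u⁵ = v;   v · v = e
  (u⁵v)⁵: e · u⁵ = u⁵;   (u⁵) · v = u⁵v
  (u⁵v)⁶: (u⁵v) · u⁵ = u⁸v;   (u⁸v) · v = u⁸

Answer: u⁸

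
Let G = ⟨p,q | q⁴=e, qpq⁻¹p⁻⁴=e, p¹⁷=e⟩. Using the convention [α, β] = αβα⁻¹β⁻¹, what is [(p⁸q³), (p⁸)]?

[(p⁸q³), (p⁸)] = (p⁸q³)·(p⁸)·(p⁸q³)⁻¹·(p⁸)⁻¹.
  (p⁸q³) · (p⁸) = p¹⁰q³
  (p¹⁰q³) · (p²q) = p²
  (p²) · (p⁹) = p¹¹

Answer: p¹¹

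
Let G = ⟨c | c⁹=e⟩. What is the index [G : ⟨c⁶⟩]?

First find ord(c⁶) by computing successive powers:
  (c⁶)¹ = c⁶, (c⁶)² = c³, (c⁶)³ = e.
So |⟨c⁶⟩| = ord(c⁶) = 3. With |G| = 9, by Lagrange [G : ⟨c⁶⟩] = 9/3 = 3.

Answer: 3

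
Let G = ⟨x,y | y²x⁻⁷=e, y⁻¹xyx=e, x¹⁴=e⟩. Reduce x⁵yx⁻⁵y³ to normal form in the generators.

Multiply left to right, reducing at each step:
  (x⁵) · y = x⁵y
  (x⁵y) · x⁻⁵ = x³y⁻¹
  (x³y⁻¹) · y³ = x¹⁰

Answer: x¹⁰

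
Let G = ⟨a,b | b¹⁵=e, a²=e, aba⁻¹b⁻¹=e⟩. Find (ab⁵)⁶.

Compute successive powers of (ab⁵), reducing at each step:
  (ab⁵)²: (ab⁵) · a = b⁵;   (b⁵) · b⁵ = b¹⁰
  (ab⁵)³: (b¹⁰) · a = ab¹⁰;   (ab¹⁰) · b⁵ = a
  (ab⁵)⁴: a · a = e;   e · b⁵ = b⁵
  (ab⁵)⁵: (b⁵) · a = ab⁵;   (ab⁵) · b⁵ = ab¹⁰
  (ab⁵)⁶: (ab¹⁰) · a = b¹⁰;   (b¹⁰) · b⁵ = e

Answer: e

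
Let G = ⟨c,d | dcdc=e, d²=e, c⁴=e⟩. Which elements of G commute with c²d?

⟨c²d⟩ ⊆ C_G(c²d) since powers of c²d commute with c²d; so |C_G(c²d)| ≥ |⟨c²d⟩| = 2.
By orbit–stabilizer, |C_G(c²d)| = |G| / |conj. class of c²d| = 8 / 2 = 4.
The 4 elements commuting with c²d are {e, c², d, c²d}.

Answer: {e, c², d, c²d}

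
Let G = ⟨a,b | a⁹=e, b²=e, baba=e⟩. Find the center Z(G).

An element z ∈ Z(G) iff z commutes with every generator.
For example e is central: e·a = a = a·e; e·b = b = b·e.
Whereas a ∉ Z(G) since a·b = ab ≠ a⁸b = b·a.
Checking each of the 18 elements this way gives Z(G) = {e}, of order 1.

Answer: {e}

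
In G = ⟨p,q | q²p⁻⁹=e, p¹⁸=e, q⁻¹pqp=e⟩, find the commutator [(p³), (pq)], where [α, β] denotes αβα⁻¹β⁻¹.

[(p³), (pq)] = (p³)·(pq)·(p³)⁻¹·(pq)⁻¹.
  (p³) · (pq) = p⁴q
  (p⁴q) · (p¹⁵) = p⁷q
  (p⁷q) · (pq⁻¹) = p⁶

Answer: p⁶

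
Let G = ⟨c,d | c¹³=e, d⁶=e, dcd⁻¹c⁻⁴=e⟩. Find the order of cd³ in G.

Compute successive powers until reaching e:
  (cd³)¹ = cd³, (cd³)² = e.
The smallest positive k with (cd³)ᵏ = e is 2.

Answer: 2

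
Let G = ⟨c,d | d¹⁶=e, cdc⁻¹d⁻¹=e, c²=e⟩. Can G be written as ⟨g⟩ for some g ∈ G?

|G| = 32, but the maximum element order in G is 16 < 32. No single element generates all of G, so G is not cyclic.

Answer: No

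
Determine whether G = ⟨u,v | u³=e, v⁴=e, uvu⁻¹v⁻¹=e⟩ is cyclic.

|G| = 12. The element uv has order 12 (its powers give 12 distinct elements), so ⟨uv⟩ = G and G is cyclic.

Answer: Yes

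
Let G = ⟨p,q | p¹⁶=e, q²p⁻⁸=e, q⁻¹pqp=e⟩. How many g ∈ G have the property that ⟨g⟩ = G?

⟨g⟩ = G would require ord(g) = |G| = 32, but the maximum element order in G is 16 < 32. So G is not cyclic and no single element generates it: the count is 0.

Answer: 0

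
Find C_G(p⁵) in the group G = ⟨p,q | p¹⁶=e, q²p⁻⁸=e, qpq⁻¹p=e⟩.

⟨p⁵⟩ ⊆ C_G(p⁵) since powers of p⁵ commute with p⁵; so |C_G(p⁵)| ≥ |⟨p⁵⟩| = 16.
By orbit–stabilizer, |C_G(p⁵)| = |G| / |conj. class of p⁵| = 32 / 2 = 16.
The 16 elements commuting with p⁵ are {e, p, p², p³, p⁴, p⁵, p⁶, p⁷, p⁸, p⁹, p¹⁰, p¹¹, p¹², p¹³, p¹⁴, p¹⁵}.

Answer: {e, p, p², p³, p⁴, p⁵, p⁶, p⁷, p⁸, p⁹, p¹⁰, p¹¹, p¹², p¹³, p¹⁴, p¹⁵}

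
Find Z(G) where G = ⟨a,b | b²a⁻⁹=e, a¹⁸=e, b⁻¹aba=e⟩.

An element z ∈ Z(G) iff z commutes with every generator.
For example a⁹ is central: (a⁹)·a = a¹⁰ = a·(a⁹); (a⁹)·b = b⁻¹ = b·(a⁹).
Whereas a ∉ Z(G) since a·b = ab ≠ a⁸b⁻¹ = b·a.
Checking each of the 36 elements this way gives Z(G) = {e, a⁹}, of order 2.

Answer: {e, a⁹}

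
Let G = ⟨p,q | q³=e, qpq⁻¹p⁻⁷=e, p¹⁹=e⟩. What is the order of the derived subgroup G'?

G' = [G, G] is generated by all commutators. The generator-pair commutators are: [p, q] = p¹³.
The subgroup they normally generate is {e, p, p², p³, p⁴, p⁵, p⁶, p⁷, p⁸, p⁹, p¹⁰, p¹¹, p¹², p¹³, p¹⁴, p¹⁵, p¹⁶, p¹⁷, p¹⁸}, of order 19.
Check: |G/G'| = 57/19 = 3 is the order of the abelianisation.

Answer: 19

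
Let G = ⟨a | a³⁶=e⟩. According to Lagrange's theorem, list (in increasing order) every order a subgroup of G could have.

|G| = 36 = 2² · 3². By Lagrange's theorem the order of any subgroup divides 36; the divisors of 36 are 1, 2, 3, 4, 6, 9, 12, 18, 36.

Answer: 1, 2, 3, 4, 6, 9, 12, 18, 36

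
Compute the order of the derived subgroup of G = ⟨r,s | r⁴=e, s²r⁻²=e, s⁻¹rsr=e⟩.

G' = [G, G] is generated by all commutators. The generator-pair commutators are: [r, s] = r².
The subgroup they normally generate is {e, r²}, of order 2.
Check: |G/G'| = 8/2 = 4 is the order of the abelianisation.

Answer: 2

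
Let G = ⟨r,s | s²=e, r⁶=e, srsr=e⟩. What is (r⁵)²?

Compute successive powers of (r⁵), reducing at each step:
  (r⁵)²: (r⁵) · r⁵ = r⁴

Answer: r⁴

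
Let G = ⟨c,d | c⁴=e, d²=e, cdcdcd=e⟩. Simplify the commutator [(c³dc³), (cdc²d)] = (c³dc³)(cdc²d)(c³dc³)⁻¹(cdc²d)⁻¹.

[(c³dc³), (cdc²d)] = (c³dc³)·(cdc²d)·(c³dc³)⁻¹·(cdc²d)⁻¹.
  (c³dc³) · (cdc²d) = cd
  (cd) · (cdc) = d
  d · (cdc²d) = c²dc³

Answer: c²dc³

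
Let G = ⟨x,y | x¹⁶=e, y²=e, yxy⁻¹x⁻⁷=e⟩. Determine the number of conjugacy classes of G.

The conjugacy classes (representative and size) are:
  [e] (size 1), [x] (size 2), [x¹⁴] (size 2), [x³] (size 2), [x⁴] (size 2), [x¹⁰] (size 2), [x⁸] (size 1), [x⁹] (size 2), [x¹¹] (size 2), [x¹⁰y] (size 8), [xy] (size 8).
Class equation: 1 + 2 + 2 + 2 + 2 + 2 + 1 + 2 + 2 + 8 + 8 = 32 = |G|. So G has 11 conjugacy classes.

Answer: 11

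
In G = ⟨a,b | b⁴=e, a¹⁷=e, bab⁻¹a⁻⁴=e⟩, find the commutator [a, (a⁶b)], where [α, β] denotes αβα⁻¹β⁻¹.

[a, (a⁶b)] = a·(a⁶b)·a⁻¹·(a⁶b)⁻¹.
  a · (a⁶b) = a⁷b
  (a⁷b) · (a¹⁶) = a³b
  (a³b) · (a⁷b³) = a¹⁴

Answer: a¹⁴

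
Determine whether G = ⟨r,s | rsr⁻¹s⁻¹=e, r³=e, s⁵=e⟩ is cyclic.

|G| = 15. The element rs has order 15 (its powers give 15 distinct elements), so ⟨rs⟩ = G and G is cyclic.

Answer: Yes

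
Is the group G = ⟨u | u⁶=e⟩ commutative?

G has a single generator, so G is cyclic and hence abelian.

Answer: Yes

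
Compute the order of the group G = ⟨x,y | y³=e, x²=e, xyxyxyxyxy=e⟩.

Enumerate words in the generators, reducing via the relations: the distinct elements are
  {e, x, y, xy, yx, y², xyx, xy², yxy, y²x, xyxy, xy²x, yxyx, yxy², y²xy, xyxyx, xyxy², xy²xy, yxy²x, y²xyx, y²xy², xyxy²x, xy²xyx, xy²xy², yxyxy², yxy²xy, y²xyxy, y²xy²x, xyxy²xy, xy²xyxy, xy²xy²x, yxyxy²x, yxy²xyx, yxy²xy², y²xyxy², y²xy²xy, xyxy²xyx, xyxy²xy², xy²xyxy², yxyxy²xy, yxy²xyxy, y²xyxy²x, y²xy²xyx, xyxy²xyxy, xy²xyxy²x, yxyxy²xy², yxy²xyxy², y²xyxy²xy, y²xy²xyxy, xyxy²xyxy², xy²xyxy²xy, yxy²xyxy²x, y²xyxy²xyx, y²xyxy²xy², y²xy²xyxy², xyxy²xyxy²x, xy²xyxy²xyx, xy²xyxy²xy², yxy²xyxy²xy, xyxy²xyxy²xy}.
No further products give new elements, so |G| = 60.

Answer: 60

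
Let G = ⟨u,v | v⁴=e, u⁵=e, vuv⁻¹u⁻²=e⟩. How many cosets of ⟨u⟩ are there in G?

First find ord(u) by computing successive powers:
  u¹ = u, u² = u², u³ = u³, u⁴ = u⁴, u⁵ = e.
So |⟨u⟩| = ord(u) = 5. With |G| = 20, by Lagrange [G : ⟨u⟩] = 20/5 = 4.

Answer: 4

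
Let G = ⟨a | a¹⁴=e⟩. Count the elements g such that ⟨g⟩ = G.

G is cyclic of order 14. An element generates G iff its order is 14, and a cyclic group of order 14 has exactly φ(14) = 6 such elements.

Answer: 6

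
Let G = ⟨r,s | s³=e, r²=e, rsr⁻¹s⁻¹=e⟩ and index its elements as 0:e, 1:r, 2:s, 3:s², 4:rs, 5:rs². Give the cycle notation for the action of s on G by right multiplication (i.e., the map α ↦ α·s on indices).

(0 2 3)(1 4 5)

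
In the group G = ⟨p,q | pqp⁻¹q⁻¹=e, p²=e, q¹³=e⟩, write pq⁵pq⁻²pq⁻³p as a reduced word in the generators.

Multiply left to right, reducing at each step:
  p · q⁵ = pq⁵
  (pq⁵) · p = q⁵
  (q⁵) · q⁻² = q³
  (q³) · p = pq³
  (pq³) · q⁻³ = p
  p · p = e

Answer: e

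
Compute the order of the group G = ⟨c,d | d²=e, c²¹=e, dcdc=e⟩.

Enumerate words in the generators, reducing via the relations: the distinct elements are
  {c, d, e, cd, c², c³, c⁴, c⁵, c⁶, c⁷, c⁸, c⁹, c²d, c²⁰, c³d, c¹², c¹³, c¹¹, c¹⁰, c¹⁴, c¹⁵, c¹⁶, c¹⁷, c¹⁸, c¹⁹, c⁴d, c⁵d, c⁶d, c⁷d, c⁸d, c⁹d, c²⁰d, c¹²d, c¹³d, c¹¹d, c¹⁰d, c¹⁴d, c¹⁵d, c¹⁶d, c¹⁷d, c¹⁸d, c¹⁹d}.
No further products give new elements, so |G| = 42.

Answer: 42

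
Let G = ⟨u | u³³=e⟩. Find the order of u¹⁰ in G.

Compute successive powers until reaching e:
  (u¹⁰)¹ = u¹⁰, (u¹⁰)² = u²⁰, (u¹⁰)³ = u³⁰, (u¹⁰)⁴ = u⁷, (u¹⁰)⁵ = u¹⁷, (u¹⁰)⁶ = u²⁷, (u¹⁰)⁷ = u⁴, (u¹⁰)⁸ = u¹⁴, (u¹⁰)⁹ = u²⁴, (u¹⁰)¹⁰ = u, (u¹⁰)¹¹ = u¹¹, (u¹⁰)¹² = u²¹, (u¹⁰)¹³ = u³¹, (u¹⁰)¹⁴ = u⁸, (u¹⁰)¹⁵ = u¹⁸, (u¹⁰)¹⁶ = u²⁸, (u¹⁰)¹⁷ = u⁵, (u¹⁰)¹⁸ = u¹⁵, (u¹⁰)¹⁹ = u²⁵, (u¹⁰)²⁰ = u², (u¹⁰)²¹ = u¹², (u¹⁰)²² = u²², (u¹⁰)²³ = u³², (u¹⁰)²⁴ = u⁹, (u¹⁰)²⁵ = u¹⁹, (u¹⁰)²⁶ = u²⁹, (u¹⁰)²⁷ = u⁶, (u¹⁰)²⁸ = u¹⁶, (u¹⁰)²⁹ = u²⁶, (u¹⁰)³⁰ = u³, (u¹⁰)³¹ = u¹³, (u¹⁰)³² = u²³, (u¹⁰)³³ = e.
The smallest positive k with (u¹⁰)ᵏ = e is 33.

Answer: 33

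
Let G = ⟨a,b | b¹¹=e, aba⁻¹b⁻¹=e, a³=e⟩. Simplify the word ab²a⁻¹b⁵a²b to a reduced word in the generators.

Multiply left to right, reducing at each step:
  a · b² = ab²
  (ab²) · a⁻¹ = b²
  (b²) · b⁵ = b⁷
  (b⁷) · a² = a²b⁷
  (a²b⁷) · b = a²b⁸

Answer: a²b⁸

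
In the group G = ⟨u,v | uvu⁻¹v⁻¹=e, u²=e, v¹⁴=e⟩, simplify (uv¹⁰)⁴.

Compute successive powers of (uv¹⁰), reducing at each step:
  (uv¹⁰)²: (uv¹⁰) · u = v¹⁰;   (v¹⁰) · v¹⁰ = v⁶
  (uv¹⁰)³: (v⁶) · u = uv⁶;   (uv⁶) · v¹⁰ = uv²
  (uv¹⁰)⁴: (uv²) · u = v²;   (v²) · v¹⁰ = v¹²

Answer: v¹²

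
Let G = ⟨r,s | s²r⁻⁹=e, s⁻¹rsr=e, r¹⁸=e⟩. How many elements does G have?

Enumerate words in the generators, reducing via the relations: the distinct elements are
  {e, r, s, rs, r², r³, r⁴, r⁵, r⁶, r⁷, r⁸, r⁹, r²s, r³s, r¹², r¹³, r¹¹, r¹⁰, r¹⁴, r¹⁵, r¹⁶, r¹⁷, r⁴s, r⁵s, r⁶s, r⁷s, r⁸s, s⁻¹, rs⁻¹, r²s⁻¹, r³s⁻¹, r⁴s⁻¹, r⁵s⁻¹, r⁶s⁻¹, r⁷s⁻¹, r⁸s⁻¹}.
No further products give new elements, so |G| = 36.

Answer: 36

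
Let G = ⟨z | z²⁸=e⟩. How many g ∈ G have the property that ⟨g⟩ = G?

G is cyclic of order 28. An element generates G iff its order is 28, and a cyclic group of order 28 has exactly φ(28) = 12 such elements.

Answer: 12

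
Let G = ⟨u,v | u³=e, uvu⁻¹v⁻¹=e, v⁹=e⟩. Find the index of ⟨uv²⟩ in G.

First find ord(uv²) by computing successive powers:
  (uv²)¹ = uv², (uv²)² = u²v⁴, (uv²)³ = v⁶, (uv²)⁴ = uv⁸, (uv²)⁵ = u²v, (uv²)⁶ = v³, (uv²)⁷ = uv⁵, (uv²)⁸ = u²v⁷, (uv²)⁹ = e.
So |⟨uv²⟩| = ord(uv²) = 9. With |G| = 27, by Lagrange [G : ⟨uv²⟩] = 27/9 = 3.

Answer: 3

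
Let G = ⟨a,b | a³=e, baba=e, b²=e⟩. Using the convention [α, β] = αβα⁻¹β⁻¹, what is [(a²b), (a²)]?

[(a²b), (a²)] = (a²b)·(a²)·(a²b)⁻¹·(a²)⁻¹.
  (a²b) · (a²) = b
  b · (a²b) = a
  a · a = a²

Answer: a²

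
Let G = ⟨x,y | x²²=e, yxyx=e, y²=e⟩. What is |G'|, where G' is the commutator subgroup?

G' = [G, G] is generated by all commutators. The generator-pair commutators are: [x, y] = x².
The subgroup they normally generate is {e, x², x⁴, x⁶, x⁸, x¹⁰, x¹², x¹⁴, x¹⁶, x¹⁸, x²⁰}, of order 11.
Check: |G/G'| = 44/11 = 4 is the order of the abelianisation.

Answer: 11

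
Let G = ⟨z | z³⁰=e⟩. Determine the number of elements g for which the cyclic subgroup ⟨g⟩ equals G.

G is cyclic of order 30. An element generates G iff its order is 30, and a cyclic group of order 30 has exactly φ(30) = 8 such elements.

Answer: 8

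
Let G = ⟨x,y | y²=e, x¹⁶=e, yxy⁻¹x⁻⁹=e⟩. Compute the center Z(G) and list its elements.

An element z ∈ Z(G) iff z commutes with every generator.
For example x² is central: (x²)·x = x³ = x·(x²); (x²)·y = x²y = y·(x²).
Whereas x ∉ Z(G) since x·y = xy ≠ x⁹y = y·x.
Checking each of the 32 elements this way gives Z(G) = {e, x², x⁴, x⁶, x⁸, x¹⁰, x¹², x¹⁴}, of order 8.

Answer: {e, x², x⁴, x⁶, x⁸, x¹⁰, x¹², x¹⁴}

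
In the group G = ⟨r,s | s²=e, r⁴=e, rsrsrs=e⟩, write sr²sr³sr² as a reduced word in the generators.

Multiply left to right, reducing at each step:
  s · r² = sr²
  (sr²) · s = sr²s
  (sr²s) · r³ = rsr²s
  (rsr²s) · s = rsr²
  (rsr²) · r² = rs

Answer: rs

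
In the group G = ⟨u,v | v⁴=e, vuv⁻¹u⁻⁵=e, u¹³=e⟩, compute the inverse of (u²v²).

The order of (u²v²) is 2 (smallest k with (u²v²)ᵏ = e), so (u²v²)⁻¹ = (u²v²)¹ = u²v².
Check: (u²v²) · (u²v²) → (u²v²) · u² = v²;   (v²) · v² = e, giving e as required.

Answer: u²v²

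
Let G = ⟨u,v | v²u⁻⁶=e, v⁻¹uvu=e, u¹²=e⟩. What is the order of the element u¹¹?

Compute successive powers until reaching e:
  (u¹¹)¹ = u¹¹, (u¹¹)² = u¹⁰, (u¹¹)³ = u⁹, (u¹¹)⁴ = u⁸, (u¹¹)⁵ = u⁷, (u¹¹)⁶ = u⁶, (u¹¹)⁷ = u⁵, (u¹¹)⁸ = u⁴, (u¹¹)⁹ = u³, (u¹¹)¹⁰ = u², (u¹¹)¹¹ = u, (u¹¹)¹² = e.
The smallest positive k with (u¹¹)ᵏ = e is 12.

Answer: 12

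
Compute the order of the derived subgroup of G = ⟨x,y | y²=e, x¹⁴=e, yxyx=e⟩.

G' = [G, G] is generated by all commutators. The generator-pair commutators are: [x, y] = x².
The subgroup they normally generate is {e, x², x⁴, x⁶, x⁸, x¹⁰, x¹²}, of order 7.
Check: |G/G'| = 28/7 = 4 is the order of the abelianisation.

Answer: 7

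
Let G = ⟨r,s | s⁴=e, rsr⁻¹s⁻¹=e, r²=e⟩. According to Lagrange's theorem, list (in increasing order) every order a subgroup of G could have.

|G| = 8 = 2³. By Lagrange's theorem the order of any subgroup divides 8; the divisors of 8 are 1, 2, 4, 8.

Answer: 1, 2, 4, 8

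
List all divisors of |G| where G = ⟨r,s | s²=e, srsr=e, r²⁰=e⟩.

|G| = 40 = 2³ · 5. By Lagrange's theorem the order of any subgroup divides 40; the divisors of 40 are 1, 2, 4, 5, 8, 10, 20, 40.

Answer: 1, 2, 4, 5, 8, 10, 20, 40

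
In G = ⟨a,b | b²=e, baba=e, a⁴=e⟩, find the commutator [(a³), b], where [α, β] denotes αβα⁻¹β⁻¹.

[(a³), b] = (a³)·b·(a³)⁻¹·b⁻¹.
  (a³) · b = a³b
  (a³b) · a = a²b
  (a²b) · b = a²

Answer: a²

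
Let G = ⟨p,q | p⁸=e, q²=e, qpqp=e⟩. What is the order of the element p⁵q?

Compute successive powers until reaching e:
  (p⁵q)¹ = p⁵q, (p⁵q)² = e.
The smallest positive k with (p⁵q)ᵏ = e is 2.

Answer: 2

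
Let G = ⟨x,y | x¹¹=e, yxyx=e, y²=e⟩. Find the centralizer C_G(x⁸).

⟨x⁸⟩ ⊆ C_G(x⁸) since powers of x⁸ commute with x⁸; so |C_G(x⁸)| ≥ |⟨x⁸⟩| = 11.
By orbit–stabilizer, |C_G(x⁸)| = |G| / |conj. class of x⁸| = 22 / 2 = 11.
The 11 elements commuting with x⁸ are {e, x, x², x³, x⁴, x⁵, x⁶, x⁷, x⁸, x⁹, x¹⁰}.

Answer: {e, x, x², x³, x⁴, x⁵, x⁶, x⁷, x⁸, x⁹, x¹⁰}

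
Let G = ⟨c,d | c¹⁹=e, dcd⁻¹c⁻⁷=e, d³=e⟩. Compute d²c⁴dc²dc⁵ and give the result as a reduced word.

Multiply left to right, reducing at each step:
  (d²) · c⁴ = c⁶d²
  (c⁶d²) · d = c⁶
  (c⁶) · c² = c⁸
  (c⁸) · d = c⁸d
  (c⁸d) · c⁵ = c⁵d

Answer: c⁵d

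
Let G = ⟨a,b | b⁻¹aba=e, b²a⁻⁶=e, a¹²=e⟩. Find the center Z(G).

An element z ∈ Z(G) iff z commutes with every generator.
For example a⁶ is central: (a⁶)·a = a⁷ = a·(a⁶); (a⁶)·b = b⁻¹ = b·(a⁶).
Whereas a ∉ Z(G) since a·b = ab ≠ a⁵b⁻¹ = b·a.
Checking each of the 24 elements this way gives Z(G) = {e, a⁶}, of order 2.

Answer: {e, a⁶}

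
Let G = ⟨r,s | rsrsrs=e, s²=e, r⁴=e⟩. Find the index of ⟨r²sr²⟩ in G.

First find ord(r²sr²) by computing successive powers:
  (r²sr²)¹ = r²sr², (r²sr²)² = e.
So |⟨r²sr²⟩| = ord(r²sr²) = 2. With |G| = 24, by Lagrange [G : ⟨r²sr²⟩] = 24/2 = 12.

Answer: 12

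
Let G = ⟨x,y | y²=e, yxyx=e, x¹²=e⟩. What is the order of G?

Enumerate words in the generators, reducing via the relations: the distinct elements are
  {e, x, y, xy, x², x³, x⁴, x⁵, x⁶, x⁷, x⁸, x⁹, x²y, x³y, x¹¹, x¹⁰, x⁴y, x⁵y, x⁶y, x⁷y, x⁸y, x⁹y, x¹¹y, x¹⁰y}.
No further products give new elements, so |G| = 24.

Answer: 24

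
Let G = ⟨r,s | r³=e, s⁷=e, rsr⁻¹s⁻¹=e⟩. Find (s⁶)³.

Compute successive powers of (s⁶), reducing at each step:
  (s⁶)²: (s⁶) · s⁶ = s⁵
  (s⁶)³: (s⁵) · s⁶ = s⁴

Answer: s⁴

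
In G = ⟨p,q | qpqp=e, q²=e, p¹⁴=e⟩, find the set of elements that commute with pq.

⟨pq⟩ ⊆ C_G(pq) since powers of pq commute with pq; so |C_G(pq)| ≥ |⟨pq⟩| = 2.
By orbit–stabilizer, |C_G(pq)| = |G| / |conj. class of pq| = 28 / 7 = 4.
The 4 elements commuting with pq are {e, p⁷, pq, p⁸q}.

Answer: {e, p⁷, pq, p⁸q}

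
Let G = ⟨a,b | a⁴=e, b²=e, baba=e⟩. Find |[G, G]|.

G' = [G, G] is generated by all commutators. The generator-pair commutators are: [a, b] = a².
The subgroup they normally generate is {e, a²}, of order 2.
Check: |G/G'| = 8/2 = 4 is the order of the abelianisation.

Answer: 2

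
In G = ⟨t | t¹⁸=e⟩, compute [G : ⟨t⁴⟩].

First find ord(t⁴) by computing successive powers:
  (t⁴)¹ = t⁴, (t⁴)² = t⁸, (t⁴)³ = t¹², (t⁴)⁴ = t¹⁶, (t⁴)⁵ = t², (t⁴)⁶ = t⁶, (t⁴)⁷ = t¹⁰, (t⁴)⁸ = t¹⁴, (t⁴)⁹ = e.
So |⟨t⁴⟩| = ord(t⁴) = 9. With |G| = 18, by Lagrange [G : ⟨t⁴⟩] = 18/9 = 2.

Answer: 2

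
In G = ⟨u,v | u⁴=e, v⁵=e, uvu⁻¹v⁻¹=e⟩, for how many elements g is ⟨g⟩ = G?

G is cyclic of order 20. An element generates G iff its order is 20, and a cyclic group of order 20 has exactly φ(20) = 8 such elements.

Answer: 8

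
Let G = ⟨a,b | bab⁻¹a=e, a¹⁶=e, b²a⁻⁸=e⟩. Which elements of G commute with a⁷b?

⟨a⁷b⟩ ⊆ C_G(a⁷b) since powers of a⁷b commute with a⁷b; so |C_G(a⁷b)| ≥ |⟨a⁷b⟩| = 4.
By orbit–stabilizer, |C_G(a⁷b)| = |G| / |conj. class of a⁷b| = 32 / 8 = 4.
The 4 elements commuting with a⁷b are {e, a⁸, a⁷b⁻¹, a⁷b}.

Answer: {e, a⁸, a⁷b⁻¹, a⁷b}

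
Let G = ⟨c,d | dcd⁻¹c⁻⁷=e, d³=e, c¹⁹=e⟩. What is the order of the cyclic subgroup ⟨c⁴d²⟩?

|⟨c⁴d²⟩| equals the order of c⁴d². Compute successive powers until reaching e:
  (c⁴d²)¹ = c⁴d², (c⁴d²)² = c¹⁰d, (c⁴d²)³ = e.
The smallest positive k with (c⁴d²)ᵏ = e is 3, so |⟨c⁴d²⟩| = 3.

Answer: 3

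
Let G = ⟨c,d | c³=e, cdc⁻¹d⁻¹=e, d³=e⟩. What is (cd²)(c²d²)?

Compute (cd²) · (c²d²) by multiplying left to right and reducing via the relations at each step:
  (cd²) · c² = d²
  (d²) · d² = d

Answer: d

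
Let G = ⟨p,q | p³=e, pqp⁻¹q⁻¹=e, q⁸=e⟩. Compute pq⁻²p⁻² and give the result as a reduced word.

Multiply left to right, reducing at each step:
  p · q⁻² = pq⁶
  (pq⁶) · p⁻² = p²q⁶

Answer: p²q⁶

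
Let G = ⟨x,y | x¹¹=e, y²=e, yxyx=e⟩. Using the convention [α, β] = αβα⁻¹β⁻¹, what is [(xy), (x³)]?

[(xy), (x³)] = (xy)·(x³)·(xy)⁻¹·(x³)⁻¹.
  (xy) · (x³) = x⁹y
  (x⁹y) · (xy) = x⁸
  (x⁸) · (x⁸) = x⁵

Answer: x⁵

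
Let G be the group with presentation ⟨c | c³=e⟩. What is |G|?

G is generated by a single element, so G is cyclic. The relator gives c³ = e and no smaller power is forced to be e, so the 3 powers {c, e, c²} are distinct. Hence |G| = 3.

Answer: 3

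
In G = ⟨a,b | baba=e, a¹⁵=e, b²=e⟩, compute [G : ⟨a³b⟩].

First find ord(a³b) by computing successive powers:
  (a³b)¹ = a³b, (a³b)² = e.
So |⟨a³b⟩| = ord(a³b) = 2. With |G| = 30, by Lagrange [G : ⟨a³b⟩] = 30/2 = 15.

Answer: 15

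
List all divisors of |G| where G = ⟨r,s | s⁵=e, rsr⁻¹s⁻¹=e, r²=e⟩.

|G| = 10 = 2 · 5. By Lagrange's theorem the order of any subgroup divides 10; the divisors of 10 are 1, 2, 5, 10.

Answer: 1, 2, 5, 10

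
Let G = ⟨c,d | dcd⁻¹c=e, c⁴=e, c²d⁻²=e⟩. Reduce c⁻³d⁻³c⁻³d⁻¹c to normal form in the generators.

Multiply left to right, reducing at each step:
  c · d⁻³ = cd
  (cd) · c⁻³ = d
  d · d⁻¹ = e
  e · c = c

Answer: c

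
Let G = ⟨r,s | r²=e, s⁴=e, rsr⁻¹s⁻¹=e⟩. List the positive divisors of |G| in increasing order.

|G| = 8 = 2³. By Lagrange's theorem the order of any subgroup divides 8; the divisors of 8 are 1, 2, 4, 8.

Answer: 1, 2, 4, 8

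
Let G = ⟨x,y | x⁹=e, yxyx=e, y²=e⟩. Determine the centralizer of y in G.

⟨y⟩ ⊆ C_G(y) since powers of y commute with y; so |C_G(y)| ≥ |⟨y⟩| = 2.
By orbit–stabilizer, |C_G(y)| = |G| / |conj. class of y| = 18 / 9 = 2.
The 2 elements commuting with y are {e, y}.

Answer: {e, y}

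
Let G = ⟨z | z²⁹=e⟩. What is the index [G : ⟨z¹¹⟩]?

First find ord(z¹¹) by computing successive powers:
  (z¹¹)¹ = z¹¹, (z¹¹)² = z²², (z¹¹)³ = z⁴, (z¹¹)⁴ = z¹⁵, (z¹¹)⁵ = z²⁶, (z¹¹)⁶ = z⁸, (z¹¹)⁷ = z¹⁹, (z¹¹)⁸ = z, (z¹¹)⁹ = z¹², (z¹¹)¹⁰ = z²³, (z¹¹)¹¹ = z⁵, (z¹¹)¹² = z¹⁶, (z¹¹)¹³ = z²⁷, (z¹¹)¹⁴ = z⁹, (z¹¹)¹⁵ = z²⁰, (z¹¹)¹⁶ = z², (z¹¹)¹⁷ = z¹³, (z¹¹)¹⁸ = z²⁴, (z¹¹)¹⁹ = z⁶, (z¹¹)²⁰ = z¹⁷, (z¹¹)²¹ = z²⁸, (z¹¹)²² = z¹⁰, (z¹¹)²³ = z²¹, (z¹¹)²⁴ = z³, (z¹¹)²⁵ = z¹⁴, (z¹¹)²⁶ = z²⁵, (z¹¹)²⁷ = z⁷, (z¹¹)²⁸ = z¹⁸, (z¹¹)²⁹ = e.
So |⟨z¹¹⟩| = ord(z¹¹) = 29. With |G| = 29, by Lagrange [G : ⟨z¹¹⟩] = 29/29 = 1.

Answer: 1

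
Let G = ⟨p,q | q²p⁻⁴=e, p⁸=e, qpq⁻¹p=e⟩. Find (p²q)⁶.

Compute successive powers of (p²q), reducing at each step:
  (p²q)²: (p²q) · p² = q;   q · q = p⁴
  (p²q)³: (p⁴) · p² = p⁶;   (p⁶) · q = p²q⁻¹
  (p²q)⁴: (p²q⁻¹) · p² = q⁻¹;   (q⁻¹) · q = e
  (p²q)⁵: e · p² = p²;   (p²) · q = p²q
  (p²q)⁶: (p²q) · p² = q;   q · q = p⁴

Answer: p⁴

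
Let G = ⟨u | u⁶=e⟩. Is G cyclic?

|G| = 6. The element u has order 6 (its powers give 6 distinct elements), so ⟨u⟩ = G and G is cyclic.

Answer: Yes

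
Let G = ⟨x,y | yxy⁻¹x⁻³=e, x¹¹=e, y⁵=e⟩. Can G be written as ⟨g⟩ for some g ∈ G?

Every cyclic group is abelian. But x·y = xy while y·x = x³y, so x·y ≠ y·x and G is not abelian. Hence G is not cyclic.

Answer: No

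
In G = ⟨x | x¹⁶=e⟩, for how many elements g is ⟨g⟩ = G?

G is cyclic of order 16. An element generates G iff its order is 16, and a cyclic group of order 16 has exactly φ(16) = 8 such elements.

Answer: 8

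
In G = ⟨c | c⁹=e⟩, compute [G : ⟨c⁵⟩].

First find ord(c⁵) by computing successive powers:
  (c⁵)¹ = c⁵, (c⁵)² = c, (c⁵)³ = c⁶, (c⁵)⁴ = c², (c⁵)⁵ = c⁷, (c⁵)⁶ = c³, (c⁵)⁷ = c⁸, (c⁵)⁸ = c⁴, (c⁵)⁹ = e.
So |⟨c⁵⟩| = ord(c⁵) = 9. With |G| = 9, by Lagrange [G : ⟨c⁵⟩] = 9/9 = 1.

Answer: 1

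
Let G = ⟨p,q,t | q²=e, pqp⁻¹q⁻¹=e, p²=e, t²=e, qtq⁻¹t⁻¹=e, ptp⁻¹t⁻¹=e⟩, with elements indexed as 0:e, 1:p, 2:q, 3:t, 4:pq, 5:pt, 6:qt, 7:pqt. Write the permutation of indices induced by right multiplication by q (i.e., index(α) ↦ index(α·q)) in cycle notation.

(0 2)(1 4)(3 6)(5 7)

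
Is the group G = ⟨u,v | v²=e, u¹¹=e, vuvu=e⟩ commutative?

u·v = uv but v·u = u¹⁰v, so u·v ≠ v·u and G is not abelian.

Answer: No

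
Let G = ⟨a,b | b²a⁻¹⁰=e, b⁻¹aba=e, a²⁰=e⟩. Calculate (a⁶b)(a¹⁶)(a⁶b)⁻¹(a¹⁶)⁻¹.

[(a⁶b), (a¹⁶)] = (a⁶b)·(a¹⁶)·(a⁶b)⁻¹·(a¹⁶)⁻¹.
  (a⁶b) · (a¹⁶) = b⁻¹
  (b⁻¹) · (a⁶b⁻¹) = a⁴
  (a⁴) · (a⁴) = a⁸

Answer: a⁸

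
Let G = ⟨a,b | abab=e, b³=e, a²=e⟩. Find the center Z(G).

An element z ∈ Z(G) iff z commutes with every generator.
For example e is central: e·a = a = a·e; e·b = b = b·e.
Whereas a ∉ Z(G) since a·b = ab ≠ ab² = b·a.
Checking each of the 6 elements this way gives Z(G) = {e}, of order 1.

Answer: {e}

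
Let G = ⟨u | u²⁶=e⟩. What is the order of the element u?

Compute successive powers until reaching e:
  u¹ = u, u² = u², u³ = u³, u⁴ = u⁴, u⁵ = u⁵, u⁶ = u⁶, u⁷ = u⁷, u⁸ = u⁸, u⁹ = u⁹, u¹⁰ = u¹⁰, u¹¹ = u¹¹, u¹² = u¹², u¹³ = u¹³, u¹⁴ = u¹⁴, u¹⁵ = u¹⁵, u¹⁶ = u¹⁶, u¹⁷ = u¹⁷, u¹⁸ = u¹⁸, u¹⁹ = u¹⁹, u²⁰ = u²⁰, u²¹ = u²¹, u²² = u²², u²³ = u²³, u²⁴ = u²⁴, u²⁵ = u²⁵, u²⁶ = e.
The smallest positive k with uᵏ = e is 26.

Answer: 26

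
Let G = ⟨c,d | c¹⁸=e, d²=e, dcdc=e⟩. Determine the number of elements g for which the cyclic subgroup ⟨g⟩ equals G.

⟨g⟩ = G would require ord(g) = |G| = 36, but the maximum element order in G is 18 < 36. So G is not cyclic and no single element generates it: the count is 0.

Answer: 0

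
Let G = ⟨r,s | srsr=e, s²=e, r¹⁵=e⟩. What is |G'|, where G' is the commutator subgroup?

G' = [G, G] is generated by all commutators. The generator-pair commutators are: [r, s] = r².
The subgroup they normally generate is {e, r, r², r³, r⁴, r⁵, r⁶, r⁷, r⁸, r⁹, r¹⁰, r¹¹, r¹², r¹³, r¹⁴}, of order 15.
Check: |G/G'| = 30/15 = 2 is the order of the abelianisation.

Answer: 15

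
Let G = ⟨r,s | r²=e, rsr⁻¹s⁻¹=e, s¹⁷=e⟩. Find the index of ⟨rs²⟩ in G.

First find ord(rs²) by computing successive powers:
  (rs²)¹ = rs², (rs²)² = s⁴, (rs²)³ = rs⁶, (rs²)⁴ = s⁸, (rs²)⁵ = rs¹⁰, (rs²)⁶ = s¹², (rs²)⁷ = rs¹⁴, (rs²)⁸ = s¹⁶, (rs²)⁹ = rs, (rs²)¹⁰ = s³, (rs²)¹¹ = rs⁵, (rs²)¹² = s⁷, (rs²)¹³ = rs⁹, (rs²)¹⁴ = s¹¹, (rs²)¹⁵ = rs¹³, (rs²)¹⁶ = s¹⁵, (rs²)¹⁷ = r, (rs²)¹⁸ = s², (rs²)¹⁹ = rs⁴, (rs²)²⁰ = s⁶, (rs²)²¹ = rs⁸, (rs²)²² = s¹⁰, (rs²)²³ = rs¹², (rs²)²⁴ = s¹⁴, (rs²)²⁵ = rs¹⁶, (rs²)²⁶ = s, (rs²)²⁷ = rs³, (rs²)²⁸ = s⁵, (rs²)²⁹ = rs⁷, (rs²)³⁰ = s⁹, (rs²)³¹ = rs¹¹, (rs²)³² = s¹³, (rs²)³³ = rs¹⁵, (rs²)³⁴ = e.
So |⟨rs²⟩| = ord(rs²) = 34. With |G| = 34, by Lagrange [G : ⟨rs²⟩] = 34/34 = 1.

Answer: 1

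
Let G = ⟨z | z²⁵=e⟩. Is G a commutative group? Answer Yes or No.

G has a single generator, so G is cyclic and hence abelian.

Answer: Yes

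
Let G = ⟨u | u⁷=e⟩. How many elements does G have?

G is generated by a single element, so G is cyclic. The relator gives u⁷ = e and no smaller power is forced to be e, so the 7 powers {e, u, u², u³, u⁴, u⁵, u⁶} are distinct. Hence |G| = 7.

Answer: 7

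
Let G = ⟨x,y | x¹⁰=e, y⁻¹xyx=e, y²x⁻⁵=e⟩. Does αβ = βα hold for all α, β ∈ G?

x·y = xy but y·x = x⁴y⁻¹, so x·y ≠ y·x and G is not abelian.

Answer: No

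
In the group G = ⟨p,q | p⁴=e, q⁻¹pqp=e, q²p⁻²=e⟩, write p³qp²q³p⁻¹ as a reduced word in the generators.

Multiply left to right, reducing at each step:
  (p³) · q = pq⁻¹
  (pq⁻¹) · p² = pq
  (pq) · q³ = p
  p · p⁻¹ = e

Answer: e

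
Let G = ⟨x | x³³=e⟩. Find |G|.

G is generated by a single element, so G is cyclic. The relator gives x³³ = e and no smaller power is forced to be e, so the 33 powers {e, x, x², x³, x⁴, x⁵, x⁶, x⁷, x⁸, x⁹, x²², x²³, x²¹, x²⁰, x²⁴, x²⁵, x²⁶, x²⁷, x²⁸, x²⁹, x³², x³¹, x³⁰, x¹², x¹³, x¹¹, x¹⁰, x¹⁴, x¹⁵, x¹⁶, x¹⁷, x¹⁸, x¹⁹} are distinct. Hence |G| = 33.

Answer: 33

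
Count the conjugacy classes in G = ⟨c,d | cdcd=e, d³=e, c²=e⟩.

The conjugacy classes (representative and size) are:
  [e] (size 1), [cd²] (size 3), [d²] (size 2).
Class equation: 1 + 3 + 2 = 6 = |G|. So G has 3 conjugacy classes.

Answer: 3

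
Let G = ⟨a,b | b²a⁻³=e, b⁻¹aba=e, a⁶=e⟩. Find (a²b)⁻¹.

The order of (a²b) is 4 (smallest k with (a²b)ᵏ = e), so (a²b)⁻¹ = (a²b)³ = a²b⁻¹.
Check: (a²b) · (a²b⁻¹) → (a²b) · a² = b;   b · b⁻¹ = e, giving e as required.

Answer: a²b⁻¹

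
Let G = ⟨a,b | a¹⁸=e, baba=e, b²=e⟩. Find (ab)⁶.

Compute successive powers of (ab), reducing at each step:
  (ab)²: (ab) · a = b;   b · b = e
  (ab)³: e · a = a;   a · b = ab
  (ab)⁴: (ab) · a = b;   b · b = e
  (ab)⁵: e · a = a;   a · b = ab
  (ab)⁶: (ab) · a = b;   b · b = e

Answer: e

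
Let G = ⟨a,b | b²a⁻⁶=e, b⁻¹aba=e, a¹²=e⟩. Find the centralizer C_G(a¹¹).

⟨a¹¹⟩ ⊆ C_G(a¹¹) since powers of a¹¹ commute with a¹¹; so |C_G(a¹¹)| ≥ |⟨a¹¹⟩| = 12.
By orbit–stabilizer, |C_G(a¹¹)| = |G| / |conj. class of a¹¹| = 24 / 2 = 12.
The 12 elements commuting with a¹¹ are {e, a, a², a³, a⁴, a⁵, a⁶, a⁷, a⁸, a⁹, a¹⁰, a¹¹}.

Answer: {e, a, a², a³, a⁴, a⁵, a⁶, a⁷, a⁸, a⁹, a¹⁰, a¹¹}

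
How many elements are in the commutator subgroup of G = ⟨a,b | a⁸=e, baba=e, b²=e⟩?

G' = [G, G] is generated by all commutators. The generator-pair commutators are: [a, b] = a².
The subgroup they normally generate is {e, a², a⁴, a⁶}, of order 4.
Check: |G/G'| = 16/4 = 4 is the order of the abelianisation.

Answer: 4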